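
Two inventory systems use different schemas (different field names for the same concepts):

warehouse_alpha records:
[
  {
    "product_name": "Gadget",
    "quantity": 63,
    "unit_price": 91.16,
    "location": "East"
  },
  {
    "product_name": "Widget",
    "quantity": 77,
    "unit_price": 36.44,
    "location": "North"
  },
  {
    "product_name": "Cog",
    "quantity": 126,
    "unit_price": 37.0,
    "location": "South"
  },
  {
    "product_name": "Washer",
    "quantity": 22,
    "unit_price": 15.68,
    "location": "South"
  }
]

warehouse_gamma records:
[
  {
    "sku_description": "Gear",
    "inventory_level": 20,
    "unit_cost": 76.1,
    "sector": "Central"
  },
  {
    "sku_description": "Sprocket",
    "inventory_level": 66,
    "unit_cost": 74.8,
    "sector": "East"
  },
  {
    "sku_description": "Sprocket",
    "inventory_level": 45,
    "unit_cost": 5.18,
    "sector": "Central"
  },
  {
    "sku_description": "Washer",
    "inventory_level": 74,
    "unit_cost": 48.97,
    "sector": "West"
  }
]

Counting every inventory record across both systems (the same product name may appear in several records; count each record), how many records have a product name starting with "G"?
2

Schema mapping: "product_name" (warehouse_alpha) = "sku_description" (warehouse_gamma) = product name

Records with product name starting with "G" in warehouse_alpha: 1
Records with product name starting with "G" in warehouse_gamma: 1

Total: 1 + 1 = 2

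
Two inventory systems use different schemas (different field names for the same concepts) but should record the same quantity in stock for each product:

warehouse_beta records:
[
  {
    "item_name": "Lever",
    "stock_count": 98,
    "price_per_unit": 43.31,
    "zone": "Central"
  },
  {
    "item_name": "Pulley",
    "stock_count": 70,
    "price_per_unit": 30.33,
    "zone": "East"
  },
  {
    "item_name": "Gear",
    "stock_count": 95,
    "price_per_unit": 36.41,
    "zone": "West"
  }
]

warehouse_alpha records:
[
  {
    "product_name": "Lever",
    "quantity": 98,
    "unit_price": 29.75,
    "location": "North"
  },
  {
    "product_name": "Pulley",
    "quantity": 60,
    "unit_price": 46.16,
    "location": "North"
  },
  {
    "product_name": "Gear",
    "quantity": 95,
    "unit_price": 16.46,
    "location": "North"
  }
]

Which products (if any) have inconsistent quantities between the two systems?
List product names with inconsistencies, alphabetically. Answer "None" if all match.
Pulley

Schema mappings:
- "item_name" (warehouse_beta) = "product_name" (warehouse_alpha) = product name
- "stock_count" (warehouse_beta) = "quantity" (warehouse_alpha) = quantity

Comparison:
  Lever: 98 vs 98 - MATCH
  Pulley: 70 vs 60 - MISMATCH
  Gear: 95 vs 95 - MATCH

Products with inconsistencies: Pulley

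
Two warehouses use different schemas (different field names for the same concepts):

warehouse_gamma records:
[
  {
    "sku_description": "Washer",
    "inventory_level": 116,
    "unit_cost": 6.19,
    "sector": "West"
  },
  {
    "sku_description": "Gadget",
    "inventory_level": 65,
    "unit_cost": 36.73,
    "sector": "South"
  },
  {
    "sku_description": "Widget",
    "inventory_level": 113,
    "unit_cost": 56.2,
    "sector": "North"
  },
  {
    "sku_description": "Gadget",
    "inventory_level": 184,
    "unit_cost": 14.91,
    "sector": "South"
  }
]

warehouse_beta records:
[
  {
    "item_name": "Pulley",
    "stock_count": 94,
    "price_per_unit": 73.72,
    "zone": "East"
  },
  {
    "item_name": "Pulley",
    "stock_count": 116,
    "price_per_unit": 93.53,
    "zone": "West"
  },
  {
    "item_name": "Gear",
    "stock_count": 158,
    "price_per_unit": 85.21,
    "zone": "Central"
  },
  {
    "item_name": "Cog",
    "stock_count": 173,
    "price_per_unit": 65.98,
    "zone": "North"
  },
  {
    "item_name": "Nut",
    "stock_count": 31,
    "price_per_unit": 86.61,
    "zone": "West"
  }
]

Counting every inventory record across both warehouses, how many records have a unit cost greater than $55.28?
6

Schema mapping: "unit_cost" (warehouse_gamma) = "price_per_unit" (warehouse_beta) = unit cost

Records > $55.28 in warehouse_gamma: 1
Records > $55.28 in warehouse_beta: 5

Total count: 1 + 5 = 6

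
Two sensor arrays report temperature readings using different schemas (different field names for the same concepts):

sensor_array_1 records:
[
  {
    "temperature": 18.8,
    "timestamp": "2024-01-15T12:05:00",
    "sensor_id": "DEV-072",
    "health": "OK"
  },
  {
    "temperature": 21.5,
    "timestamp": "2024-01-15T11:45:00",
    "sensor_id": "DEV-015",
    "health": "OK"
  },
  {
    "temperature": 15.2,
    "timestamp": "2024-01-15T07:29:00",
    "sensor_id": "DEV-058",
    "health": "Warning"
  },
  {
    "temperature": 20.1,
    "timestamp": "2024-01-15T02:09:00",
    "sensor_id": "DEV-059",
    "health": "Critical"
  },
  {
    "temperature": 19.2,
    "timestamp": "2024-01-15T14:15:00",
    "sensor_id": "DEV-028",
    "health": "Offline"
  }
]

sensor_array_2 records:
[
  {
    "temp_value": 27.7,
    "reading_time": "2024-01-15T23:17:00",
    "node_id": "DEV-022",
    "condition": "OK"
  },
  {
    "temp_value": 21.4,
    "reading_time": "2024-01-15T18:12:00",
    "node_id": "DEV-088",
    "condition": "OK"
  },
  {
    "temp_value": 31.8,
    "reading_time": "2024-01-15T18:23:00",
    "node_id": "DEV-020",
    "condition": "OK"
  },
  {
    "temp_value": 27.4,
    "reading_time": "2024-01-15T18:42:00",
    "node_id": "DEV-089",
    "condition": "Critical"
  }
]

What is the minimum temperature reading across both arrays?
15.2

Schema mapping: "temperature" (sensor_array_1) = "temp_value" (sensor_array_2) = temperature reading

Minimum in sensor_array_1: 15.2
Minimum in sensor_array_2: 21.4

Overall minimum: min(15.2, 21.4) = 15.2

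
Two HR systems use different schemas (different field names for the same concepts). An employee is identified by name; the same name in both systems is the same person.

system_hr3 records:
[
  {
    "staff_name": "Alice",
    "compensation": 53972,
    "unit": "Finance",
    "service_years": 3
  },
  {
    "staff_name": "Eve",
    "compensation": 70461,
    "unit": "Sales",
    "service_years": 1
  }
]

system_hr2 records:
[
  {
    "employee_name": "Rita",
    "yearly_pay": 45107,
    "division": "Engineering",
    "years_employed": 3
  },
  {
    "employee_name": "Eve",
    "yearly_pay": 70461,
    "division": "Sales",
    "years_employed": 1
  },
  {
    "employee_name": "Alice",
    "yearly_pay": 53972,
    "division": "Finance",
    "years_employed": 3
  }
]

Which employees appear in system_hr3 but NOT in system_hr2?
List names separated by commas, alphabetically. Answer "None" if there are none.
None

Schema mapping: "staff_name" (system_hr3) = "employee_name" (system_hr2) = employee name

Names in system_hr3: ['Alice', 'Eve']
Names in system_hr2: ['Alice', 'Eve', 'Rita']

In system_hr3 but not system_hr2: None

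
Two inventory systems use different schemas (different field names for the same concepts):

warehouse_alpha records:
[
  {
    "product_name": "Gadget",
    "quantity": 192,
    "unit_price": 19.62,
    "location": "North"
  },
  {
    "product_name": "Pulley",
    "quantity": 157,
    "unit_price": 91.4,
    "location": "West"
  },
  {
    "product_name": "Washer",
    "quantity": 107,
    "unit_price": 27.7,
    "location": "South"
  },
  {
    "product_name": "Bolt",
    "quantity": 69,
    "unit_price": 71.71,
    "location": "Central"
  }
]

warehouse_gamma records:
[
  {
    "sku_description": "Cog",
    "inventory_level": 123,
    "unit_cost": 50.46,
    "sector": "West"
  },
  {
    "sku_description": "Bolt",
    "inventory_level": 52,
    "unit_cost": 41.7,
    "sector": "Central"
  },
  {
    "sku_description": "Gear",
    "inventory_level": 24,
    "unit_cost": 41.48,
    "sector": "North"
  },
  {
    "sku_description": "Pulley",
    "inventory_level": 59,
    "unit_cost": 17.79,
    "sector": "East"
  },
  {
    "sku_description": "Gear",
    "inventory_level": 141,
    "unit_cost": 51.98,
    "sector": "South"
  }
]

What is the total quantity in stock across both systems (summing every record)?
924

To reconcile these schemas, identify the field holding the quantity in stock in each system:
1. In warehouse_alpha it is "quantity"
2. In warehouse_gamma it is "inventory_level"

From warehouse_alpha: 192 + 157 + 107 + 69 = 525
From warehouse_gamma: 123 + 52 + 24 + 59 + 141 = 399

Total: 525 + 399 = 924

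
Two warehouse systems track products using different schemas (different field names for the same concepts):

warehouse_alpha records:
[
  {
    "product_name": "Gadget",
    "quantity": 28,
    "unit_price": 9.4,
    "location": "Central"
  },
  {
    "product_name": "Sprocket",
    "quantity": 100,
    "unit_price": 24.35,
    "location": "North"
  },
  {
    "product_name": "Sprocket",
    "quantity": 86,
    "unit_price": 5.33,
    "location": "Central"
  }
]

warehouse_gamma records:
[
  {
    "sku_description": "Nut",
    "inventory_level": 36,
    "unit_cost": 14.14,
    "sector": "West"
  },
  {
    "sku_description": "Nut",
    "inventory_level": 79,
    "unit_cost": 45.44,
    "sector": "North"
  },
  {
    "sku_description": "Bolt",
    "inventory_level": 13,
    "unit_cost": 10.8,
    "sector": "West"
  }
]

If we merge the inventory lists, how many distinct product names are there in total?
4

Schema mapping: "product_name" (warehouse_alpha) = "sku_description" (warehouse_gamma) = product name

Products in warehouse_alpha: ['Gadget', 'Sprocket']
Products in warehouse_gamma: ['Bolt', 'Nut']

Union (unique products): ['Bolt', 'Gadget', 'Nut', 'Sprocket']
Count: 4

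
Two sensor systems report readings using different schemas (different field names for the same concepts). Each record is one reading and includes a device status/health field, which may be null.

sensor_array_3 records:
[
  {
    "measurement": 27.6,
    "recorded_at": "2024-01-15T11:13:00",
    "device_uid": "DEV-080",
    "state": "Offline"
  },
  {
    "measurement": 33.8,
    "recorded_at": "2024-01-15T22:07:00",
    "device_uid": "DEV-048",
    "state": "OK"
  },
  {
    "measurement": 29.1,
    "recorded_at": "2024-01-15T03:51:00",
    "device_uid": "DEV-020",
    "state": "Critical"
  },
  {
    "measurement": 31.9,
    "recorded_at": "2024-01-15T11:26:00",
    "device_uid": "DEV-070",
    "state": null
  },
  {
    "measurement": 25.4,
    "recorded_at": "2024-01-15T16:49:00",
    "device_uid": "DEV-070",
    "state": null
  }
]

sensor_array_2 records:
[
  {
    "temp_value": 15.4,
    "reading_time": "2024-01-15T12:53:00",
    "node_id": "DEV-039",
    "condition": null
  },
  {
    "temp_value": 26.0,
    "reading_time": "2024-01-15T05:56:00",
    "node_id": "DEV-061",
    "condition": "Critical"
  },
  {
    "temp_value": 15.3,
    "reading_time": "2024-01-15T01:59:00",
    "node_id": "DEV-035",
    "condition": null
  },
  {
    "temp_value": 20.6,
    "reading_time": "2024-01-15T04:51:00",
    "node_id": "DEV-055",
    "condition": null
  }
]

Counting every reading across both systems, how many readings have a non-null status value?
4

Schema mapping: "state" (sensor_array_3) = "condition" (sensor_array_2) = status

Non-null in sensor_array_3: 3
Non-null in sensor_array_2: 1

Total non-null: 3 + 1 = 4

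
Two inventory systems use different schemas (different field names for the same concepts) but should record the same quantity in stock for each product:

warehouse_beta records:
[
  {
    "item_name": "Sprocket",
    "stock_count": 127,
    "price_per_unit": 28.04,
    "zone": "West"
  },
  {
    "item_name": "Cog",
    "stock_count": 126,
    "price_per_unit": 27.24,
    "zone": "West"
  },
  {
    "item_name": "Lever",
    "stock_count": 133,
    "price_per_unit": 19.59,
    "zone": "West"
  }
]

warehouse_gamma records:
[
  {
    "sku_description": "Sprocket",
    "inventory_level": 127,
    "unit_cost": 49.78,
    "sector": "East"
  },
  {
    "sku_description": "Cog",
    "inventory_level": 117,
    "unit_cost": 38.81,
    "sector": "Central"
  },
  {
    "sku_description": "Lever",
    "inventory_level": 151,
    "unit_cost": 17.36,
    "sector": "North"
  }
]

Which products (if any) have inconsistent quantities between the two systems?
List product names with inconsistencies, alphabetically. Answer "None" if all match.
Cog, Lever

Schema mappings:
- "item_name" (warehouse_beta) = "sku_description" (warehouse_gamma) = product name
- "stock_count" (warehouse_beta) = "inventory_level" (warehouse_gamma) = quantity

Comparison:
  Sprocket: 127 vs 127 - MATCH
  Cog: 126 vs 117 - MISMATCH
  Lever: 133 vs 151 - MISMATCH

Products with inconsistencies: Cog, Lever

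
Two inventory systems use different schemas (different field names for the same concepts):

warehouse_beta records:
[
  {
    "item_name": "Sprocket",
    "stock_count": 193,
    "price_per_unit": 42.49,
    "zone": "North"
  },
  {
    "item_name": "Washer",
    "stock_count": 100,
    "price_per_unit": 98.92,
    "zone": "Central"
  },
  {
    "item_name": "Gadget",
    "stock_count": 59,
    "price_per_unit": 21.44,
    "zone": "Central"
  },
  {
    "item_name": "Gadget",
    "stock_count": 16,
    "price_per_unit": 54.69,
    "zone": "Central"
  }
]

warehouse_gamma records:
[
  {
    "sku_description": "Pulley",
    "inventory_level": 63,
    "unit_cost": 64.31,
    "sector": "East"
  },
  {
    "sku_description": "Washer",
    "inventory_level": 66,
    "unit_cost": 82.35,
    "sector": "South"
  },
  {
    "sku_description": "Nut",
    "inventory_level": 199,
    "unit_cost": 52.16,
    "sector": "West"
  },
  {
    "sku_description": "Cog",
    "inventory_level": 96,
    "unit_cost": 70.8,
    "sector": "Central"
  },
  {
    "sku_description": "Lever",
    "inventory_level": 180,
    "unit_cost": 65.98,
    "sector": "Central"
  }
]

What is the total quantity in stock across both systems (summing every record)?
972

To reconcile these schemas, identify the field holding the quantity in stock in each system:
1. In warehouse_beta it is "stock_count"
2. In warehouse_gamma it is "inventory_level"

From warehouse_beta: 193 + 100 + 59 + 16 = 368
From warehouse_gamma: 63 + 66 + 199 + 96 + 180 = 604

Total: 368 + 604 = 972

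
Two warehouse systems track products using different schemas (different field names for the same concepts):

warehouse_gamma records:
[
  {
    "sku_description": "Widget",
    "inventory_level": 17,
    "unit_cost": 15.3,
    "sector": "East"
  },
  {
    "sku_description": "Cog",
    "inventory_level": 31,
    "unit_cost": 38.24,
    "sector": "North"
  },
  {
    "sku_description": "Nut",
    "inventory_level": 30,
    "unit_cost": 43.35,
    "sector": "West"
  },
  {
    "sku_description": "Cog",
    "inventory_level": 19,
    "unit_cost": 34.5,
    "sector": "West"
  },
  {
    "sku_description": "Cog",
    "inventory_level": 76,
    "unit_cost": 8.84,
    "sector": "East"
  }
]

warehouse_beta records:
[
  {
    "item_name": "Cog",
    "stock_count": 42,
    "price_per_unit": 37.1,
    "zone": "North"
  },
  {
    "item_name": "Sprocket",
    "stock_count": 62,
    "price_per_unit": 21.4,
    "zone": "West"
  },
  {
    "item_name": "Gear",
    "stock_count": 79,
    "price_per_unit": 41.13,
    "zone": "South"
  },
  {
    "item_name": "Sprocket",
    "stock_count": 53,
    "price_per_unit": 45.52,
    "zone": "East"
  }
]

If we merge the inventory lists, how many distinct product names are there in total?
5

Schema mapping: "sku_description" (warehouse_gamma) = "item_name" (warehouse_beta) = product name

Products in warehouse_gamma: ['Cog', 'Nut', 'Widget']
Products in warehouse_beta: ['Cog', 'Gear', 'Sprocket']

Union (unique products): ['Cog', 'Gear', 'Nut', 'Sprocket', 'Widget']
Count: 5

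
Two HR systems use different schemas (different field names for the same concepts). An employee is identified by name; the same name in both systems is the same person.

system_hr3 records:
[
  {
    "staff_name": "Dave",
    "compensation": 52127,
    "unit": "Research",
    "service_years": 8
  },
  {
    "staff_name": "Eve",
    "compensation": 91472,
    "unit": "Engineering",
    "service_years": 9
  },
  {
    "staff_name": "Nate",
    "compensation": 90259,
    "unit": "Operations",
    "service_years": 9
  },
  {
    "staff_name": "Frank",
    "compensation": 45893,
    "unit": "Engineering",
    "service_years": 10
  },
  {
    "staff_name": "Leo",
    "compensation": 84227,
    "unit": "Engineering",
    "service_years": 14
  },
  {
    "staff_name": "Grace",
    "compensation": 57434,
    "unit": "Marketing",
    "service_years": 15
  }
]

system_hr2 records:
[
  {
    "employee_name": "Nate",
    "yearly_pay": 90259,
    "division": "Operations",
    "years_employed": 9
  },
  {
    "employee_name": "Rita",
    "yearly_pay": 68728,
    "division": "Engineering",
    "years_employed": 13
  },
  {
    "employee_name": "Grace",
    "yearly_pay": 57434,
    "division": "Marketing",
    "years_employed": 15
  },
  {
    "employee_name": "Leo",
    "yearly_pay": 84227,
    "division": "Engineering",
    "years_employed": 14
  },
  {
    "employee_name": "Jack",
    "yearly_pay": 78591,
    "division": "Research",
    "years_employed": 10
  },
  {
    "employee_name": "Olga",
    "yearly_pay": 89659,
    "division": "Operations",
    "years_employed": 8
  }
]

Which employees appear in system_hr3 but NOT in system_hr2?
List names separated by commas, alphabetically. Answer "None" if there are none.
Dave, Eve, Frank

Schema mapping: "staff_name" (system_hr3) = "employee_name" (system_hr2) = employee name

Names in system_hr3: ['Dave', 'Eve', 'Frank', 'Grace', 'Leo', 'Nate']
Names in system_hr2: ['Grace', 'Jack', 'Leo', 'Nate', 'Olga', 'Rita']

In system_hr3 but not system_hr2: ['Dave', 'Eve', 'Frank']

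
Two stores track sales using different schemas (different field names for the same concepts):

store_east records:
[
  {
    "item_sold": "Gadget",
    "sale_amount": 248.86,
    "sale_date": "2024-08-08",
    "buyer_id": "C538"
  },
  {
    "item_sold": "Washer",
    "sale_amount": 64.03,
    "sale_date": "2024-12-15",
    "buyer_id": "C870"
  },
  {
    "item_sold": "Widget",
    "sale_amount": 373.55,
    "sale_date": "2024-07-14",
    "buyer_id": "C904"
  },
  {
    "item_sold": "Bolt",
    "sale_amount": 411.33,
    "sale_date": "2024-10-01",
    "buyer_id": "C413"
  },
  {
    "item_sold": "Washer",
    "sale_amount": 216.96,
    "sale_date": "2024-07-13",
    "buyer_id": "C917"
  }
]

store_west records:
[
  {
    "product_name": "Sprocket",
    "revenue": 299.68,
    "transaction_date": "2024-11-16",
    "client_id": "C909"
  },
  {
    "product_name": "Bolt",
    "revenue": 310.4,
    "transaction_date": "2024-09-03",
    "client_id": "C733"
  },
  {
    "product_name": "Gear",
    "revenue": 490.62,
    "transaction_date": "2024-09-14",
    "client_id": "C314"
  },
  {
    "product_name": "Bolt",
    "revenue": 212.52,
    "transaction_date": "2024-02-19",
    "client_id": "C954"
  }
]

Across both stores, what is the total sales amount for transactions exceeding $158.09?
2563.92

Schema mapping: "sale_amount" (store_east) = "revenue" (store_west) = sale amount

Sum of sales > $158.09 in store_east: 1250.7
Sum of sales > $158.09 in store_west: 1313.22

Total: 1250.7 + 1313.22 = 2563.92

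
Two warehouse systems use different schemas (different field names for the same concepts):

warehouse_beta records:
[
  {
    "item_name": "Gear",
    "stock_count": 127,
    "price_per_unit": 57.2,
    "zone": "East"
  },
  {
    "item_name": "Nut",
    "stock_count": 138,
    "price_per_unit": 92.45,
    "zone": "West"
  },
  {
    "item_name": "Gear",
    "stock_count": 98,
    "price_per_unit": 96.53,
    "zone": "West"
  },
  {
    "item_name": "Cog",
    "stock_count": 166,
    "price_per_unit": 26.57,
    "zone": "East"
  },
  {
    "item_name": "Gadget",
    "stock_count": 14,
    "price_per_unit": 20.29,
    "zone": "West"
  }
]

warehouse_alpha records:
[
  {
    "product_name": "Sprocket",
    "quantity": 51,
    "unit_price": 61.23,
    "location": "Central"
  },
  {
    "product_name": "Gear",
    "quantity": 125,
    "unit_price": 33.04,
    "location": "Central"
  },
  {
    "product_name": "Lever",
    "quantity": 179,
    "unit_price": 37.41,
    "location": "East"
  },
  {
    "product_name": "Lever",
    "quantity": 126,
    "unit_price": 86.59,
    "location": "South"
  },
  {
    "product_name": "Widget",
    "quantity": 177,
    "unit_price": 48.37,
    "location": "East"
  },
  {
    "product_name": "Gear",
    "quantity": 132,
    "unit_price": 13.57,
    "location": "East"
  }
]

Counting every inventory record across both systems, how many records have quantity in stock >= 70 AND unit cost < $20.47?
1

Schema mappings:
- "stock_count" (warehouse_beta) = "quantity" (warehouse_alpha) = quantity
- "price_per_unit" (warehouse_beta) = "unit_price" (warehouse_alpha) = unit cost

Records meeting both conditions in warehouse_beta: 0
Records meeting both conditions in warehouse_alpha: 1

Total: 0 + 1 = 1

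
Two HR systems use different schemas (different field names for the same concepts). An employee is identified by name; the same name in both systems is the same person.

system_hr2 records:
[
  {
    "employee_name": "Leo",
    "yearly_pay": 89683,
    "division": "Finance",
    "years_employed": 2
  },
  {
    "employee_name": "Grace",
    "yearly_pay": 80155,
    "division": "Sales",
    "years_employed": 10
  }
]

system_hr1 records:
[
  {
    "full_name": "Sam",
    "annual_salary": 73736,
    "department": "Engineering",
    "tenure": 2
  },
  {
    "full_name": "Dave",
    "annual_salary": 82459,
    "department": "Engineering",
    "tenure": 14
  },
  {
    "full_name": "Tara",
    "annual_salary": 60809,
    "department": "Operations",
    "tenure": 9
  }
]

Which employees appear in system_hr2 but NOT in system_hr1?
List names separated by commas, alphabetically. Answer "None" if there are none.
Grace, Leo

Schema mapping: "employee_name" (system_hr2) = "full_name" (system_hr1) = employee name

Names in system_hr2: ['Grace', 'Leo']
Names in system_hr1: ['Dave', 'Sam', 'Tara']

In system_hr2 but not system_hr1: ['Grace', 'Leo']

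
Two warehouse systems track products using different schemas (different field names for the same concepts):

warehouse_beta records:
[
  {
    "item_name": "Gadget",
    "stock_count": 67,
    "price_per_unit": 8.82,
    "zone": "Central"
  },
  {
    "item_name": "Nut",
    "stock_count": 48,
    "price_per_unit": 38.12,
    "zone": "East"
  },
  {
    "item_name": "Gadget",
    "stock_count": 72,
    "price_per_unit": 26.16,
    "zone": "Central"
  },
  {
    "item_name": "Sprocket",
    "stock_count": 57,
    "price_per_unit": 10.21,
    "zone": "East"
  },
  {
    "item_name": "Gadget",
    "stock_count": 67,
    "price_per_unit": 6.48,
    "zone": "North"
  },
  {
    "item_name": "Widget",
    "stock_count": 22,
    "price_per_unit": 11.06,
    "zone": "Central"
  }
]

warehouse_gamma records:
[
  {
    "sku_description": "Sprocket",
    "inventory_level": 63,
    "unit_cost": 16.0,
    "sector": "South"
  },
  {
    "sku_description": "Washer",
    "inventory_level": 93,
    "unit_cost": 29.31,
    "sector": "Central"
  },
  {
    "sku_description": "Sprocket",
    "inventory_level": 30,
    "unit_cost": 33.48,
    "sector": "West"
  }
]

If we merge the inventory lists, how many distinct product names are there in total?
5

Schema mapping: "item_name" (warehouse_beta) = "sku_description" (warehouse_gamma) = product name

Products in warehouse_beta: ['Gadget', 'Nut', 'Sprocket', 'Widget']
Products in warehouse_gamma: ['Sprocket', 'Washer']

Union (unique products): ['Gadget', 'Nut', 'Sprocket', 'Washer', 'Widget']
Count: 5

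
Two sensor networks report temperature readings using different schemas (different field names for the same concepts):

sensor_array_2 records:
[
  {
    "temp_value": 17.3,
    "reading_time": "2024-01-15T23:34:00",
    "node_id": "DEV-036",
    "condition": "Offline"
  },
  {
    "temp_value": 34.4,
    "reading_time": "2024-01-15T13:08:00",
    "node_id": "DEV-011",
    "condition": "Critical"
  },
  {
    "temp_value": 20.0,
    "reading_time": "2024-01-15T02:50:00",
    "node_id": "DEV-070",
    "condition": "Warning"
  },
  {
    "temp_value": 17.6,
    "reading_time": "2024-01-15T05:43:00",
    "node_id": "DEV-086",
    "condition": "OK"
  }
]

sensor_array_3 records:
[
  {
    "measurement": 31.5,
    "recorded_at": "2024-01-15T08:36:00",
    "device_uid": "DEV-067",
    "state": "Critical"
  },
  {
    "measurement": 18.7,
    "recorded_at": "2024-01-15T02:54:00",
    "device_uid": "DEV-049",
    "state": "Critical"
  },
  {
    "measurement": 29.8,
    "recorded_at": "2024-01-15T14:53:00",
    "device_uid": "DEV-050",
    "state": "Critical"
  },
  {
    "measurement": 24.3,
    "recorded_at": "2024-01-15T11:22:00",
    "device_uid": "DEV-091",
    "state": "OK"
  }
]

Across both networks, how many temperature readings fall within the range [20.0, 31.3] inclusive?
3

Schema mapping: "temp_value" (sensor_array_2) = "measurement" (sensor_array_3) = temperature

Readings in [20.0, 31.3] from sensor_array_2: 1
Readings in [20.0, 31.3] from sensor_array_3: 2

Total count: 1 + 2 = 3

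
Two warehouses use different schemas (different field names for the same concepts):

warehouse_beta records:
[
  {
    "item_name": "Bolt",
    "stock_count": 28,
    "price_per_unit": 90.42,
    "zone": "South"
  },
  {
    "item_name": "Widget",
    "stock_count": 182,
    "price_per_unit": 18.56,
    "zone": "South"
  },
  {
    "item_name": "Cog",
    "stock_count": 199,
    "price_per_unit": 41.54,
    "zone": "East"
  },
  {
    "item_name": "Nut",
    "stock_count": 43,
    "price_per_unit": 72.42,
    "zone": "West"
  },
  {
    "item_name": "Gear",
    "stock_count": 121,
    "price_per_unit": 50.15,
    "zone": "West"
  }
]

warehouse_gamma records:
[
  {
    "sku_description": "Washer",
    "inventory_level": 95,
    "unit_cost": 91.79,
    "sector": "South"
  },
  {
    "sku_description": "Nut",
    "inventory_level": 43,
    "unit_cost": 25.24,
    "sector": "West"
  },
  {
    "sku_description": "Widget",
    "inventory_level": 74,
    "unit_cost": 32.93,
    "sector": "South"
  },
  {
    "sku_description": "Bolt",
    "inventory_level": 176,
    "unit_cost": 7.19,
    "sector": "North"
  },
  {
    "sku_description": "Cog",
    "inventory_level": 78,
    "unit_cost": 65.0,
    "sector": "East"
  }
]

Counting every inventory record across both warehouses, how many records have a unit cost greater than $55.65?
4

Schema mapping: "price_per_unit" (warehouse_beta) = "unit_cost" (warehouse_gamma) = unit cost

Records > $55.65 in warehouse_beta: 2
Records > $55.65 in warehouse_gamma: 2

Total count: 2 + 2 = 4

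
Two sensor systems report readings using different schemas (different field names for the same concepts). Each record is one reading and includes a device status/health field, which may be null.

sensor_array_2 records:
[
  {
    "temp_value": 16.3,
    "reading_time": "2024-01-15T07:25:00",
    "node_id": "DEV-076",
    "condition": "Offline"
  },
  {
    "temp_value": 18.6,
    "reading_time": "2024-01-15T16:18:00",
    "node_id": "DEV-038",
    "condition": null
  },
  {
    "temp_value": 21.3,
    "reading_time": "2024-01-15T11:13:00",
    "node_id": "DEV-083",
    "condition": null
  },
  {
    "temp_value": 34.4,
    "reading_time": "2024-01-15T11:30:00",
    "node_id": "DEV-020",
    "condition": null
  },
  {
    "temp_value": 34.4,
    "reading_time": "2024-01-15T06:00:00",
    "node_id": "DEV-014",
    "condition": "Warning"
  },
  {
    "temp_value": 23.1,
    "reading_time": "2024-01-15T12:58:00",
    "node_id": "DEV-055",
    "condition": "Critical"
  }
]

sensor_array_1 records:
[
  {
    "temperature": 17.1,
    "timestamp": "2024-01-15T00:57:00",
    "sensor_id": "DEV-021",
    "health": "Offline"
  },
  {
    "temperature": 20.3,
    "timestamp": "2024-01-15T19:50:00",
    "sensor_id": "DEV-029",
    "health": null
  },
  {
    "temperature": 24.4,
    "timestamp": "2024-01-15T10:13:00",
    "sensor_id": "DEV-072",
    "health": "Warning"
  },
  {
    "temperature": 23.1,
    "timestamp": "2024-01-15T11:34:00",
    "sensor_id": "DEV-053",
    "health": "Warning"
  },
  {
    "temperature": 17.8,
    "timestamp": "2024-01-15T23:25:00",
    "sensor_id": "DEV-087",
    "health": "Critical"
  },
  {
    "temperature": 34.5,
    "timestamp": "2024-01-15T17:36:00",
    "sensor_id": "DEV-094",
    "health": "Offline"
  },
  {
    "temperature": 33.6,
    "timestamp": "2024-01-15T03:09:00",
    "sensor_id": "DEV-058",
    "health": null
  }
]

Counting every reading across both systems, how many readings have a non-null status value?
8

Schema mapping: "condition" (sensor_array_2) = "health" (sensor_array_1) = status

Non-null in sensor_array_2: 3
Non-null in sensor_array_1: 5

Total non-null: 3 + 5 = 8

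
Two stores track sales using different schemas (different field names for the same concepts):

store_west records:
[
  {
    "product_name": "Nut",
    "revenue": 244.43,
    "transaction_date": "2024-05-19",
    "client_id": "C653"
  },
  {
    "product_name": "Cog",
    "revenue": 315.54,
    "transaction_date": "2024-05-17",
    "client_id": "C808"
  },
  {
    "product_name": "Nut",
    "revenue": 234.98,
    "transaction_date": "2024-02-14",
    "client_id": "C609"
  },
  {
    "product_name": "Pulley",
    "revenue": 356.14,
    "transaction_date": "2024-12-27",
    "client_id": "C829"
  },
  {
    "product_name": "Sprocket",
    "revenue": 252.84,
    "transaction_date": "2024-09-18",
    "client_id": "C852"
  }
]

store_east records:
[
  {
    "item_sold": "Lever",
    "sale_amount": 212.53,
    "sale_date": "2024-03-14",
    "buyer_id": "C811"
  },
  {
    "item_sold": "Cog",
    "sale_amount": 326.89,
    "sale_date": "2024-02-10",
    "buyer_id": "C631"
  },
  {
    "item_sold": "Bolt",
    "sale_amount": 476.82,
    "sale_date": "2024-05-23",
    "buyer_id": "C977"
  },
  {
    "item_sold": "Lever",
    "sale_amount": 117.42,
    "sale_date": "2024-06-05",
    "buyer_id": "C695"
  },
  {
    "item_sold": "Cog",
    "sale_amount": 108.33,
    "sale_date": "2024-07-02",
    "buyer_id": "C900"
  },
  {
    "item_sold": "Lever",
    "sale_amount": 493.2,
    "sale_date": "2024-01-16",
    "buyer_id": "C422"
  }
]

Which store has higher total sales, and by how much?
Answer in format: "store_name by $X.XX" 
store_east by $331.26

Schema mapping: "revenue" (store_west) = "sale_amount" (store_east) = sale amount

Total for store_west: 1403.93
Total for store_east: 1735.19

Difference: |1403.93 - 1735.19| = 331.26
store_east has higher sales by $331.26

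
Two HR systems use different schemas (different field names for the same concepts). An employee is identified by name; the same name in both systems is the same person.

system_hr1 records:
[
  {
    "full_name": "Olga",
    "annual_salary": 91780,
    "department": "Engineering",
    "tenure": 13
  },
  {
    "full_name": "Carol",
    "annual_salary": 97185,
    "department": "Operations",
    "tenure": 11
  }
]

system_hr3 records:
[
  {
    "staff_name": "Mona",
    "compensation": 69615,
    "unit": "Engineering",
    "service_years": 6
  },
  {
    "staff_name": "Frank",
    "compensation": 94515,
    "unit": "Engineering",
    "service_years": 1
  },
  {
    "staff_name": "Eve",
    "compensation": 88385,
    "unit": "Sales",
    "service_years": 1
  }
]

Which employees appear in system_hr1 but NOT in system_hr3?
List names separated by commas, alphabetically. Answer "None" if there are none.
Carol, Olga

Schema mapping: "full_name" (system_hr1) = "staff_name" (system_hr3) = employee name

Names in system_hr1: ['Carol', 'Olga']
Names in system_hr3: ['Eve', 'Frank', 'Mona']

In system_hr1 but not system_hr3: ['Carol', 'Olga']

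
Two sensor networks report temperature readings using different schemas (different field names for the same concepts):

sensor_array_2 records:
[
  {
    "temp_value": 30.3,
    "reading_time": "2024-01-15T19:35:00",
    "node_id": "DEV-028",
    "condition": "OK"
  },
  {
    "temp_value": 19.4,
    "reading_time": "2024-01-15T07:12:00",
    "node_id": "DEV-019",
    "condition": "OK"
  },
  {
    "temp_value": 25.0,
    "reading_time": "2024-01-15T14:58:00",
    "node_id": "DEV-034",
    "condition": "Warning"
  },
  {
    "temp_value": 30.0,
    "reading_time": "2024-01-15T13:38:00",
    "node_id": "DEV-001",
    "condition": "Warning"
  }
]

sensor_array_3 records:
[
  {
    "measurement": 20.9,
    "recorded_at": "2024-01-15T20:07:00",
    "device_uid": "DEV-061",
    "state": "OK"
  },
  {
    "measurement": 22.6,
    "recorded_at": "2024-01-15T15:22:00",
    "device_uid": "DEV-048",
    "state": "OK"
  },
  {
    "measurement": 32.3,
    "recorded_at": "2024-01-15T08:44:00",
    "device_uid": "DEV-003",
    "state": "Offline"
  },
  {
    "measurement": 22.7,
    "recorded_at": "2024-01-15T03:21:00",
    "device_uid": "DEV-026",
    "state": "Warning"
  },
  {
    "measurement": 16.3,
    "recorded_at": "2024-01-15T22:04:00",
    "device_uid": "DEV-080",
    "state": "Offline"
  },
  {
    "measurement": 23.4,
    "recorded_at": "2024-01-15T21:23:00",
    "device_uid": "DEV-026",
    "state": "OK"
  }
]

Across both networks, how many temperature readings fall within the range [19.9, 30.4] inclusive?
7

Schema mapping: "temp_value" (sensor_array_2) = "measurement" (sensor_array_3) = temperature

Readings in [19.9, 30.4] from sensor_array_2: 3
Readings in [19.9, 30.4] from sensor_array_3: 4

Total count: 3 + 4 = 7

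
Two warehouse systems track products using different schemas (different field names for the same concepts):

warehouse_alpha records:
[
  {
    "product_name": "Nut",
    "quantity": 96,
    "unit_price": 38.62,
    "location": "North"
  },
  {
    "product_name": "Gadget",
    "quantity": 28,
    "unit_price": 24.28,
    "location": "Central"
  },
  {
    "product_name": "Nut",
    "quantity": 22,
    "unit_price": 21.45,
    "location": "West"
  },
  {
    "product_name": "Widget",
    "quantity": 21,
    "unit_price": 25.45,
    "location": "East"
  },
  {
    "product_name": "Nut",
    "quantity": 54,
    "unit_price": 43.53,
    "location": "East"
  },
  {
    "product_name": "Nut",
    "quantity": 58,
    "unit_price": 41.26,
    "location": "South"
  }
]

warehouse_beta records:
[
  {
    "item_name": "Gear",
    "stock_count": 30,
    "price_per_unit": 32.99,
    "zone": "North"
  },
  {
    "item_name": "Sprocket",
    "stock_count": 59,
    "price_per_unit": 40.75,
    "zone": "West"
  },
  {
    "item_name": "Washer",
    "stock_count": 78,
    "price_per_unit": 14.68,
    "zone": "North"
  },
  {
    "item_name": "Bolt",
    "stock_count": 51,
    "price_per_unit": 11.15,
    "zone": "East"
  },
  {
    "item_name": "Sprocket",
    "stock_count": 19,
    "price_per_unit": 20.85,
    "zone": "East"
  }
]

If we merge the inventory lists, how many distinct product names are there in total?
7

Schema mapping: "product_name" (warehouse_alpha) = "item_name" (warehouse_beta) = product name

Products in warehouse_alpha: ['Gadget', 'Nut', 'Widget']
Products in warehouse_beta: ['Bolt', 'Gear', 'Sprocket', 'Washer']

Union (unique products): ['Bolt', 'Gadget', 'Gear', 'Nut', 'Sprocket', 'Washer', 'Widget']
Count: 7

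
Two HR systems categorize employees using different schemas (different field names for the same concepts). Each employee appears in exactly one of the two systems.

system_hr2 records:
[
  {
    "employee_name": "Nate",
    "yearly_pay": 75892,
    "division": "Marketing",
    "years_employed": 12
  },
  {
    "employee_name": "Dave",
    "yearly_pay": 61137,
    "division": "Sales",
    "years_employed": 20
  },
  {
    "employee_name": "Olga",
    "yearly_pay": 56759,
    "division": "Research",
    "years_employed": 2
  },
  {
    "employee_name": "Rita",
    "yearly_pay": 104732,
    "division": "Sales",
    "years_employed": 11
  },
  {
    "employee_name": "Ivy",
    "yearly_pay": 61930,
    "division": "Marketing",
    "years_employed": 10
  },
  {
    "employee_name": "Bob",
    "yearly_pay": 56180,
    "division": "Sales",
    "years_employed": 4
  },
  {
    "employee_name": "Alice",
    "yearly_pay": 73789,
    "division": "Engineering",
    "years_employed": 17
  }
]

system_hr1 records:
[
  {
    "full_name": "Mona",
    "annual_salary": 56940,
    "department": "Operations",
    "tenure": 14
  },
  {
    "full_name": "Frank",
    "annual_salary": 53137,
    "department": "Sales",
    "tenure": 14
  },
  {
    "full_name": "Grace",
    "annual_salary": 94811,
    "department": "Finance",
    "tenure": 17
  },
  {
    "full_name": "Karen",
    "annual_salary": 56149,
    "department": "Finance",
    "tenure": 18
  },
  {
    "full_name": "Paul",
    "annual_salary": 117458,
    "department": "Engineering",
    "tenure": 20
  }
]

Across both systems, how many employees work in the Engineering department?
2

Schema mapping: "division" (system_hr2) = "department" (system_hr1) = department

Engineering employees in system_hr2: 1
Engineering employees in system_hr1: 1

Total in Engineering: 1 + 1 = 2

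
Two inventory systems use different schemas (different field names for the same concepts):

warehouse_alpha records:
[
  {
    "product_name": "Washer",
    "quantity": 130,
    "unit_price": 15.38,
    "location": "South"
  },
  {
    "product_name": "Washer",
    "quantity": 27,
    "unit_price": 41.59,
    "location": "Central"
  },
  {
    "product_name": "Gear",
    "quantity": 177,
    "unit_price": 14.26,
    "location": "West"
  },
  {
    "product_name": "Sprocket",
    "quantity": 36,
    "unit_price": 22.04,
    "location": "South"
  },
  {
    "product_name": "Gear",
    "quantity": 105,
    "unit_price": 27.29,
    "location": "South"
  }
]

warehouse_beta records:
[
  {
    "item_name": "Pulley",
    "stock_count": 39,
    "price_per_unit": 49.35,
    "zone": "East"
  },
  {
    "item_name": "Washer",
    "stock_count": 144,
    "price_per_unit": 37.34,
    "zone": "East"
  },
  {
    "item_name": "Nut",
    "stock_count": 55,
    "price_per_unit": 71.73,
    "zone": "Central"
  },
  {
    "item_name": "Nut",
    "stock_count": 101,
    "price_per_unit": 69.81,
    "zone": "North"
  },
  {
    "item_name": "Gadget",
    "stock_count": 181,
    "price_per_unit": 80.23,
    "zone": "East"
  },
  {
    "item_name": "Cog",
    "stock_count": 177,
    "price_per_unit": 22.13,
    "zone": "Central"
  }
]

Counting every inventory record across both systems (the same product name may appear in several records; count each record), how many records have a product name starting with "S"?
1

Schema mapping: "product_name" (warehouse_alpha) = "item_name" (warehouse_beta) = product name

Records with product name starting with "S" in warehouse_alpha: 1
Records with product name starting with "S" in warehouse_beta: 0

Total: 1 + 0 = 1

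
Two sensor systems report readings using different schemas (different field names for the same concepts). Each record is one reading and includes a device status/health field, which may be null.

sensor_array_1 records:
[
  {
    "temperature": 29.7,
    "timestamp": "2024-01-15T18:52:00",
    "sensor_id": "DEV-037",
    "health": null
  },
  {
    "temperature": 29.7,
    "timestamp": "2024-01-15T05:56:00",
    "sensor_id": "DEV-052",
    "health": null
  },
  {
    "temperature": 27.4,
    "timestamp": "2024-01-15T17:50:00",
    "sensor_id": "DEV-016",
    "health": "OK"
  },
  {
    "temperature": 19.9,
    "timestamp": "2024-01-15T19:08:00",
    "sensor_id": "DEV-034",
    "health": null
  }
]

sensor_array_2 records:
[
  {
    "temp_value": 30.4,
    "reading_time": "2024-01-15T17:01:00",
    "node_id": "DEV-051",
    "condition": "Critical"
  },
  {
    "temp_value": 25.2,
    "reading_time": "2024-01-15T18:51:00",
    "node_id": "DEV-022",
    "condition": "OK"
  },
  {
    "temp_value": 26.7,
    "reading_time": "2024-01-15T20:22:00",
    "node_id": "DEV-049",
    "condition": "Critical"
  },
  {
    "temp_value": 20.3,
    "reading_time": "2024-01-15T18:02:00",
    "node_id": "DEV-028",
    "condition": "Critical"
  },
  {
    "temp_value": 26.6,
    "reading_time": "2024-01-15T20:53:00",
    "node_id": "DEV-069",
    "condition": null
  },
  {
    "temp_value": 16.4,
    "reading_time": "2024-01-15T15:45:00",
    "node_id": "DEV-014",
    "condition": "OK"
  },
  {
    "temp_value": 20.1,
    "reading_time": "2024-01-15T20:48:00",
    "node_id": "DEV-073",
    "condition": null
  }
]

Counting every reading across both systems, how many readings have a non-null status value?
6

Schema mapping: "health" (sensor_array_1) = "condition" (sensor_array_2) = status

Non-null in sensor_array_1: 1
Non-null in sensor_array_2: 5

Total non-null: 1 + 5 = 6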